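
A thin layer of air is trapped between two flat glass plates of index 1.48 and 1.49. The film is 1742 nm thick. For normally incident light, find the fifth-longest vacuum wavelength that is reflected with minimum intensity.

Top surface (1.48 → 1.0): reflection off a lower-index medium gives no phase shift.
At the lower boundary (n = 1.0 to n = 1.49) the reflected ray undergoes a half-wave phase shift.
Exactly one π shift → a net half-wave offset.
For dark reflection here: 2 n t = m λ.
λ = 2 n t / m. The fifth-longest wavelength is m = 5: λ = 2 × 1.0 × 1742 / 5.00 = 697 nm.

697 nm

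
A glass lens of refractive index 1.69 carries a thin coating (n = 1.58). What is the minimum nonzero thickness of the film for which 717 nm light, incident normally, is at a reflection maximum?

Ray reflecting at the top interface goes from n = 1.0 toward n = 1.58: a half-wave phase shift.
Ray reflecting at the bottom interface goes from n = 1.58 toward n = 1.69: a half-wave phase shift.
The two reflections carry the same phase change, so no net offset.
With no net inversion, constructive interference in reflection requires 2 n t = m λ.
Minimum nonzero at m = 1: t = λ / (2 n) = 717 / (2 × 1.58) = 227 nm.

227 nm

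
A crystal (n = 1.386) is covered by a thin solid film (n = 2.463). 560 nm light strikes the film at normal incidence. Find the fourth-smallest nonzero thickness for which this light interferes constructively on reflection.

398 nm

At the upper boundary (n = 1.0 to n = 2.463) the reflected ray undergoes a half-wave phase shift.
Ray reflecting at the bottom interface goes from n = 2.463 toward n = 1.386: no phase shift.
The two reflections differ by half a wavelength.
For bright reflection here: 2 n t = (m + ½) λ.
The fourth-smallest nonzero thickness corresponds to m = 3: t = (m + ½) λ / (2 n) = 3.50 × 560 / (2 × 2.463) = 398 nm.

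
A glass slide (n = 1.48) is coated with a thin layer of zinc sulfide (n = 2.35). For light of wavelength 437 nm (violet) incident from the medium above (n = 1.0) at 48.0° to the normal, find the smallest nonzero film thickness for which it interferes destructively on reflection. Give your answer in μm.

0.0980 μm

At the upper boundary (n = 1.0 to n = 2.35) the reflected ray undergoes a half-wave phase shift.
At the lower boundary (n = 2.35 to n = 1.48) the reflected ray undergoes no phase shift.
Exactly one π shift → a net half-wave offset.
So the condition for destructive reflection is 2 n t cos θ_r = m λ.
Snell's law: 1.0 sin 48.0° = 2.35 sin θ_r → sin θ_r = 0.316, cos θ_r = 0.949.
Minimum nonzero at m = 1: t = λ / (2 n cos θ_r) = 437 / (2 × 2.35 × 0.949) = 98.0 nm.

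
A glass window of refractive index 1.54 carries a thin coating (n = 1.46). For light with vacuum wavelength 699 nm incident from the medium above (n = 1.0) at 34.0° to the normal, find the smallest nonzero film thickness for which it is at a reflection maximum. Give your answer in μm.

0.259 μm

Top surface (1.0 → 1.46): reflection off a higher-index medium gives a half-wave phase shift.
Bottom surface (1.46 → 1.54): reflection off a higher-index medium gives a half-wave phase shift.
The two reflections carry the same phase change, so no net offset.
For bright reflection here: 2 n t cos θ_r = m λ.
Snell's law: 1.0 sin 34.0° = 1.46 sin θ_r → sin θ_r = 0.383, cos θ_r = 0.924.
Minimum nonzero at m = 1: t = λ / (2 n cos θ_r) = 699 / (2 × 1.46 × 0.924) = 259 nm.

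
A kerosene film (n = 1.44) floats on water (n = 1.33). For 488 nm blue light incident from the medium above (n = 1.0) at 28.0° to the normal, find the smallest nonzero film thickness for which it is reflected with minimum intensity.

179 nm

Top surface (1.0 → 1.44): reflection off a higher-index medium gives a half-wave phase shift.
Ray reflecting at the bottom interface goes from n = 1.44 toward n = 1.33: no phase shift.
Net: one phase inversion between the two reflected rays.
For dark reflection here: 2 n t cos θ_r = m λ.
Snell's law: 1.0 sin 28.0° = 1.44 sin θ_r → sin θ_r = 0.326, cos θ_r = 0.945.
Minimum nonzero at m = 1: t = λ / (2 n cos θ_r) = 488 / (2 × 1.44 × 0.945) = 179 nm.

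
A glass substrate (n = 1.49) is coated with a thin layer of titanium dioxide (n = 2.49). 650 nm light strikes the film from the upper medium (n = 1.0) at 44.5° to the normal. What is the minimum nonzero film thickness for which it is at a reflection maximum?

Ray reflecting at the top interface goes from n = 1.0 toward n = 2.49: a half-wave phase shift.
Bottom surface (2.49 → 1.49): reflection off a lower-index medium gives no phase shift.
The two reflections differ by half a wavelength.
For maximum reflection here: 2 n t cos θ_r = (m + ½) λ.
Snell's law: 1.0 sin 44.5° = 2.49 sin θ_r → sin θ_r = 0.281, cos θ_r = 0.960.
Minimum at m = 0: t = λ / (4 n cos θ_r) = 650 / (4 × 2.49 × 0.960) = 68.0 nm.

68.0 nm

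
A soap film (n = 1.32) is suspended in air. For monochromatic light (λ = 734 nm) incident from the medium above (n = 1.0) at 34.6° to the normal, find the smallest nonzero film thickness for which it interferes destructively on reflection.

308 nm

Ray reflecting at the top interface goes from n = 1.0 toward n = 1.32: a half-wave phase shift.
Ray reflecting at the bottom interface goes from n = 1.32 toward n = 1.0: no phase shift.
Exactly one π shift → a net half-wave offset.
So the condition for destructive reflection is 2 n t cos θ_r = m λ.
Snell's law: 1.0 sin 34.6° = 1.32 sin θ_r → sin θ_r = 0.430, cos θ_r = 0.903.
Minimum nonzero at m = 1: t = λ / (2 n cos θ_r) = 734 / (2 × 1.32 × 0.903) = 308 nm.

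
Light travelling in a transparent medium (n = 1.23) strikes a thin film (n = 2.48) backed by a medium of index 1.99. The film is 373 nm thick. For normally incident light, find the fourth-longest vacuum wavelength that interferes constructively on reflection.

529 nm

Top surface (1.23 → 2.48): reflection off a higher-index medium gives a half-wave phase shift.
Ray reflecting at the bottom interface goes from n = 2.48 toward n = 1.99: no phase shift.
Net: one phase inversion between the two reflected rays.
For strong reflection here: 2 n t = (m + ½) λ.
λ = 2 n t / (m + ½). The fourth-longest wavelength is m = 3: λ = 2 × 2.48 × 373 / 3.50 = 529 nm.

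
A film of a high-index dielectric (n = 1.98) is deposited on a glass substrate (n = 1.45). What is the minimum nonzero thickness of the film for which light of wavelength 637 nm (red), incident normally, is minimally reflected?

Ray reflecting at the top interface goes from n = 1.0 toward n = 1.98: a half-wave phase shift.
Ray reflecting at the bottom interface goes from n = 1.98 toward n = 1.45: no phase shift.
Net: one phase inversion between the two reflected rays.
With one net inversion, destructive interference in reflection requires 2 n t = m λ.
Minimum nonzero at m = 1: t = λ / (2 n) = 637 / (2 × 1.98) = 161 nm.

161 nm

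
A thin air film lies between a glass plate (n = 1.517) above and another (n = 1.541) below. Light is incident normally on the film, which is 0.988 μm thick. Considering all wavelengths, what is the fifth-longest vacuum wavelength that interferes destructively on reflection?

395 nm

Ray reflecting at the top interface goes from n = 1.517 toward n = 1.0: no phase shift.
At the lower boundary (n = 1.0 to n = 1.541) the reflected ray undergoes a half-wave phase shift.
Exactly one π shift → a net half-wave offset.
For minimum reflection here: 2 n t = m λ.
λ = 2 n t / m. The fifth-longest wavelength is m = 5: λ = 2 × 1.0 × 988 / 5.00 = 395 nm.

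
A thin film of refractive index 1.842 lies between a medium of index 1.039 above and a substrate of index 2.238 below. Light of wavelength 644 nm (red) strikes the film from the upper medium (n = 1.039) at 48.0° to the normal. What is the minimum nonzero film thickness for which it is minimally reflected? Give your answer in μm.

Ray reflecting at the top interface goes from n = 1.039 toward n = 1.842: a half-wave phase shift.
Ray reflecting at the bottom interface goes from n = 1.842 toward n = 2.238: a half-wave phase shift.
Net: no relative phase inversion (both shifts match).
For dark reflection here: 2 n t cos θ_r = (m + ½) λ.
Snell's law: 1.039 sin 48.0° = 1.842 sin θ_r → sin θ_r = 0.419, cos θ_r = 0.908.
Minimum at m = 0: t = λ / (4 n cos θ_r) = 644 / (4 × 1.842 × 0.908) = 96.3 nm.

0.0963 μm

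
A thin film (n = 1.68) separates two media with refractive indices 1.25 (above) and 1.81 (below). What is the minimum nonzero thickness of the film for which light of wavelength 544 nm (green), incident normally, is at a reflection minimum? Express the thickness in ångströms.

810 Å

Ray reflecting at the top interface goes from n = 1.25 toward n = 1.68: a half-wave phase shift.
At the lower boundary (n = 1.68 to n = 1.81) the reflected ray undergoes a half-wave phase shift.
The two reflections carry the same phase change, so no net offset.
So the condition for destructive reflection is 2 n t = (m + ½) λ.
Minimum at m = 0: t = λ / (4 n) = 544 / (4 × 1.68) = 81.0 nm.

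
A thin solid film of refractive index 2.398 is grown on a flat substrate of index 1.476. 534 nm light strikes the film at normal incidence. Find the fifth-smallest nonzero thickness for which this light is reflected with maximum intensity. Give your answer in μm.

Top surface (1.0 → 2.398): reflection off a higher-index medium gives a half-wave phase shift.
Ray reflecting at the bottom interface goes from n = 2.398 toward n = 1.476: no phase shift.
The two reflections differ by half a wavelength.
So the condition for constructive reflection is 2 n t = (m + ½) λ.
The fifth-smallest nonzero thickness corresponds to m = 4: t = (m + ½) λ / (2 n) = 4.50 × 534 / (2 × 2.398) = 501 nm.

0.501 μm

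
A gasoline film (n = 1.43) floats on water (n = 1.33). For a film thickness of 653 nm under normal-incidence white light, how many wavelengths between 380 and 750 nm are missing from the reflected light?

At the upper boundary (n = 1.0 to n = 1.43) the reflected ray undergoes a half-wave phase shift.
At the lower boundary (n = 1.43 to n = 1.33) the reflected ray undergoes no phase shift.
The two reflections differ by half a wavelength.
So the condition for destructive reflection is 2 n t = m λ.
λ = 2 n t / m = 1868 / m nm.
m=2: 934 nm (IR); m=3: 623 nm (visible); m=4: 467 nm (visible); m=5: 374 nm (UV).

2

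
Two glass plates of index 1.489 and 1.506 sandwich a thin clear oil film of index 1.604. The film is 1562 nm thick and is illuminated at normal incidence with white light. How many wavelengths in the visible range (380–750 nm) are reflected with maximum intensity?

6

Ray reflecting at the top interface goes from n = 1.489 toward n = 1.604: a half-wave phase shift.
Ray reflecting at the bottom interface goes from n = 1.604 toward n = 1.506: no phase shift.
Exactly one π shift → a net half-wave offset.
For strong reflection here: 2 n t = (m + ½) λ.
λ = 2 n t / (m + ½) = 5011 / (m + ½) nm.
m=6: 771 nm (IR); m=7: 668 nm (visible); m=8: 590 nm (visible); m=9: 527 nm (visible); m=10: 477 nm (visible); m=11: 436 nm (visible); m=12: 401 nm (visible); m=13: 371 nm (UV).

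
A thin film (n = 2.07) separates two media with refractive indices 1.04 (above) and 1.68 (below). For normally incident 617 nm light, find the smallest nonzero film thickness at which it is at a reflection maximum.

74.5 nm

Top surface (1.04 → 2.07): reflection off a higher-index medium gives a half-wave phase shift.
Ray reflecting at the bottom interface goes from n = 2.07 toward n = 1.68: no phase shift.
Exactly one π shift → a net half-wave offset.
For strong reflection here: 2 n t = (m + ½) λ.
Minimum at m = 0: t = λ / (4 n) = 617 / (4 × 2.07) = 74.5 nm.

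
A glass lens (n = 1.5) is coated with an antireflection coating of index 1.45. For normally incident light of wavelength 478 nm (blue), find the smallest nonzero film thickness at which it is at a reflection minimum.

Top surface (1.0 → 1.45): reflection off a higher-index medium gives a half-wave phase shift.
Bottom surface (1.45 → 1.5): reflection off a higher-index medium gives a half-wave phase shift.
The two reflections carry the same phase change, so no net offset.
With no net inversion, destructive interference in reflection requires 2 n t = (m + ½) λ.
Minimum at m = 0: t = λ / (4 n) = 478 / (4 × 1.45) = 82.4 nm.

82.4 nm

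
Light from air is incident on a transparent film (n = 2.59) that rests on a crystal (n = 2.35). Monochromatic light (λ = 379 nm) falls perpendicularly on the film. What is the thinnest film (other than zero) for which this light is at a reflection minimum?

73.2 nm

Ray reflecting at the top interface goes from n = 1.0 toward n = 2.59: a half-wave phase shift.
Ray reflecting at the bottom interface goes from n = 2.59 toward n = 2.35: no phase shift.
The two reflections differ by half a wavelength.
For weak reflection here: 2 n t = m λ.
Minimum nonzero at m = 1: t = λ / (2 n) = 379 / (2 × 2.59) = 73.2 nm.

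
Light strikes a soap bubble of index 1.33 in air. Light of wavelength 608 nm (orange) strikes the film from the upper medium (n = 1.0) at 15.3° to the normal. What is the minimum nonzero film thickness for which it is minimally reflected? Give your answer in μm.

Top surface (1.0 → 1.33): reflection off a higher-index medium gives a half-wave phase shift.
At the lower boundary (n = 1.33 to n = 1.0) the reflected ray undergoes no phase shift.
Exactly one π shift → a net half-wave offset.
With one net inversion, destructive interference in reflection requires 2 n t cos θ_r = m λ.
Snell's law: 1.0 sin 15.3° = 1.33 sin θ_r → sin θ_r = 0.198, cos θ_r = 0.980.
Minimum nonzero at m = 1: t = λ / (2 n cos θ_r) = 608 / (2 × 1.33 × 0.980) = 233 nm.

0.233 μm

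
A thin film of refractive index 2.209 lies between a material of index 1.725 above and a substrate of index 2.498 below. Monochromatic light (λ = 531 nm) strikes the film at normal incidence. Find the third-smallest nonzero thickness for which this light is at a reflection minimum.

Top surface (1.725 → 2.209): reflection off a higher-index medium gives a half-wave phase shift.
Ray reflecting at the bottom interface goes from n = 2.209 toward n = 2.498: a half-wave phase shift.
Zero or two π shifts → no net half-wave offset.
For weak reflection here: 2 n t = (m + ½) λ.
The third-smallest nonzero thickness corresponds to m = 2: t = (m + ½) λ / (2 n) = 2.50 × 531 / (2 × 2.209) = 300 nm.

300 nm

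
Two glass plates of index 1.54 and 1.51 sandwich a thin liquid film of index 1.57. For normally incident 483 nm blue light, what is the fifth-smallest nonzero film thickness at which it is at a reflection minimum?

Top surface (1.54 → 1.57): reflection off a higher-index medium gives a half-wave phase shift.
At the lower boundary (n = 1.57 to n = 1.51) the reflected ray undergoes no phase shift.
Exactly one π shift → a net half-wave offset.
So the condition for destructive reflection is 2 n t = m λ.
The fifth-smallest nonzero thickness corresponds to m = 5: t = m λ / (2 n) = 5.00 × 483 / (2 × 1.57) = 769 nm.

769 nm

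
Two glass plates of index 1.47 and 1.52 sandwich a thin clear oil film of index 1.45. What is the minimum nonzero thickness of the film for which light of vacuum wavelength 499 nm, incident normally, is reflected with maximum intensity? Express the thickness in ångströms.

860 Å

Ray reflecting at the top interface goes from n = 1.47 toward n = 1.45: no phase shift.
Ray reflecting at the bottom interface goes from n = 1.45 toward n = 1.52: a half-wave phase shift.
The two reflections differ by half a wavelength.
With one net inversion, constructive interference in reflection requires 2 n t = (m + ½) λ.
Minimum at m = 0: t = λ / (4 n) = 499 / (4 × 1.45) = 86.0 nm.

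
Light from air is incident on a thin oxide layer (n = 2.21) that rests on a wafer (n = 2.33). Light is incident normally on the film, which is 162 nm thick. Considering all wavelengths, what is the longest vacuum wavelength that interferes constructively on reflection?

716 nm

At the upper boundary (n = 1.0 to n = 2.21) the reflected ray undergoes a half-wave phase shift.
At the lower boundary (n = 2.21 to n = 2.33) the reflected ray undergoes a half-wave phase shift.
The two reflections carry the same phase change, so no net offset.
For strong reflection here: 2 n t = m λ.
λ = 2 n t / m. The longest wavelength is m = 1: λ = 2 × 2.21 × 162 / 1.00 = 716 nm.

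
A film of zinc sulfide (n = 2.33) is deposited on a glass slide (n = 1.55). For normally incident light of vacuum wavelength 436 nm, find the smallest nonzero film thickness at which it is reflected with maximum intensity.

46.8 nm

At the upper boundary (n = 1.0 to n = 2.33) the reflected ray undergoes a half-wave phase shift.
Ray reflecting at the bottom interface goes from n = 2.33 toward n = 1.55: no phase shift.
Net: one phase inversion between the two reflected rays.
For bright reflection here: 2 n t = (m + ½) λ.
Minimum at m = 0: t = λ / (4 n) = 436 / (4 × 2.33) = 46.8 nm.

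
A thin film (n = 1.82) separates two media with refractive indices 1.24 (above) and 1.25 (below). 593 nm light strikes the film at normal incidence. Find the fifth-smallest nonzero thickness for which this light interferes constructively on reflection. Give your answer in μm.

Ray reflecting at the top interface goes from n = 1.24 toward n = 1.82: a half-wave phase shift.
Ray reflecting at the bottom interface goes from n = 1.82 toward n = 1.25: no phase shift.
The two reflections differ by half a wavelength.
So the condition for constructive reflection is 2 n t = (m + ½) λ.
The fifth-smallest nonzero thickness corresponds to m = 4: t = (m + ½) λ / (2 n) = 4.50 × 593 / (2 × 1.82) = 733 nm.

0.733 μm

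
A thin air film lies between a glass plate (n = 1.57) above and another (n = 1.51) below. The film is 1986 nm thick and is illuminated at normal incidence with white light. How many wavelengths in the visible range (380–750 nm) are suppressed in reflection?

5

Top surface (1.57 → 1.0): reflection off a lower-index medium gives no phase shift.
At the lower boundary (n = 1.0 to n = 1.51) the reflected ray undergoes a half-wave phase shift.
The two reflections differ by half a wavelength.
With one net inversion, destructive interference in reflection requires 2 n t = m λ.
λ = 2 n t / m = 3972 / m nm.
m=5: 794 nm (IR); m=6: 662 nm (visible); m=7: 567 nm (visible); m=8: 497 nm (visible); m=9: 441 nm (visible); m=10: 397 nm (visible); m=11: 361 nm (UV).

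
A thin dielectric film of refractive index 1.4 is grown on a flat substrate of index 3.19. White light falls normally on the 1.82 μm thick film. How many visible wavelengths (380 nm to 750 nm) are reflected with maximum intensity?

7

Top surface (1.0 → 1.4): reflection off a higher-index medium gives a half-wave phase shift.
Ray reflecting at the bottom interface goes from n = 1.4 toward n = 3.19: a half-wave phase shift.
Zero or two π shifts → no net half-wave offset.
For strong reflection here: 2 n t = m λ.
λ = 2 n t / m = 5096 / m nm.
m=6: 849 nm (IR); m=7: 728 nm (visible); m=8: 637 nm (visible); m=9: 566 nm (visible); m=10: 510 nm (visible); m=11: 463 nm (visible); m=12: 425 nm (visible); m=13: 392 nm (visible); m=14: 364 nm (UV).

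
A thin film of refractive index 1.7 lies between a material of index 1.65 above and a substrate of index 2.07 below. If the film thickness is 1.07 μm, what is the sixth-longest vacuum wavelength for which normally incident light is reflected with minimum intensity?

Top surface (1.65 → 1.7): reflection off a higher-index medium gives a half-wave phase shift.
At the lower boundary (n = 1.7 to n = 2.07) the reflected ray undergoes a half-wave phase shift.
The two reflections carry the same phase change, so no net offset.
So the condition for destructive reflection is 2 n t = (m + ½) λ.
λ = 2 n t / (m + ½). The sixth-longest wavelength is m = 5: λ = 2 × 1.7 × 1070 / 5.50 = 661 nm.

661 nm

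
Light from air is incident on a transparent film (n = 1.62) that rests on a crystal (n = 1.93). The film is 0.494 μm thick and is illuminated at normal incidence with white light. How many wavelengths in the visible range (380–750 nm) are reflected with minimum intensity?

2

At the upper boundary (n = 1.0 to n = 1.62) the reflected ray undergoes a half-wave phase shift.
Bottom surface (1.62 → 1.93): reflection off a higher-index medium gives a half-wave phase shift.
Zero or two π shifts → no net half-wave offset.
For minimum reflection here: 2 n t = (m + ½) λ.
λ = 2 n t / (m + ½) = 1601 / (m + ½) nm.
m=1: 1067 nm (IR); m=2: 640 nm (visible); m=3: 457 nm (visible); m=4: 356 nm (UV).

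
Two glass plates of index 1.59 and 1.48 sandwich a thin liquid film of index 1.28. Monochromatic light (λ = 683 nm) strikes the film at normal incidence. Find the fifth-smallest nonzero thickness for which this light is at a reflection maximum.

1201 nm

Ray reflecting at the top interface goes from n = 1.59 toward n = 1.28: no phase shift.
At the lower boundary (n = 1.28 to n = 1.48) the reflected ray undergoes a half-wave phase shift.
The two reflections differ by half a wavelength.
So the condition for constructive reflection is 2 n t = (m + ½) λ.
The fifth-smallest nonzero thickness corresponds to m = 4: t = (m + ½) λ / (2 n) = 4.50 × 683 / (2 × 1.28) = 1201 nm.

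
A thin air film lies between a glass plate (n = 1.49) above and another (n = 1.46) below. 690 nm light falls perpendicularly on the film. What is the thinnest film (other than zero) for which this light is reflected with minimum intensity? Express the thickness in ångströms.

3450 Å

Ray reflecting at the top interface goes from n = 1.49 toward n = 1.0: no phase shift.
At the lower boundary (n = 1.0 to n = 1.46) the reflected ray undergoes a half-wave phase shift.
The two reflections differ by half a wavelength.
So the condition for destructive reflection is 2 n t = m λ.
Minimum nonzero at m = 1: t = λ / (2 n) = 690 / (2 × 1.0) = 345 nm.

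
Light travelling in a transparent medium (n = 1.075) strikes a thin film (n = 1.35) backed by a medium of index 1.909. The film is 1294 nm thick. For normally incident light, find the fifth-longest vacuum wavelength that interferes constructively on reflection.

699 nm

Top surface (1.075 → 1.35): reflection off a higher-index medium gives a half-wave phase shift.
Ray reflecting at the bottom interface goes from n = 1.35 toward n = 1.909: a half-wave phase shift.
Zero or two π shifts → no net half-wave offset.
For strong reflection here: 2 n t = m λ.
λ = 2 n t / m. The fifth-longest wavelength is m = 5: λ = 2 × 1.35 × 1294 / 5.00 = 699 nm.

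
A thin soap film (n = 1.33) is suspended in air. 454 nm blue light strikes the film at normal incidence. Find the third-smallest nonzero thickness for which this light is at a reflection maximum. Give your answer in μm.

0.427 μm

Top surface (1.0 → 1.33): reflection off a higher-index medium gives a half-wave phase shift.
At the lower boundary (n = 1.33 to n = 1.0) the reflected ray undergoes no phase shift.
The two reflections differ by half a wavelength.
For bright reflection here: 2 n t = (m + ½) λ.
The third-smallest nonzero thickness corresponds to m = 2: t = (m + ½) λ / (2 n) = 2.50 × 454 / (2 × 1.33) = 427 nm.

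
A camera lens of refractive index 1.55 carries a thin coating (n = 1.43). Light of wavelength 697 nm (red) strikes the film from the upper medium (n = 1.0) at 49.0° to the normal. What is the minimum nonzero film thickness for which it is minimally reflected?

Ray reflecting at the top interface goes from n = 1.0 toward n = 1.43: a half-wave phase shift.
Ray reflecting at the bottom interface goes from n = 1.43 toward n = 1.55: a half-wave phase shift.
Zero or two π shifts → no net half-wave offset.
With no net inversion, destructive interference in reflection requires 2 n t cos θ_r = (m + ½) λ.
Snell's law: 1.0 sin 49.0° = 1.43 sin θ_r → sin θ_r = 0.528, cos θ_r = 0.849.
Minimum at m = 0: t = λ / (4 n cos θ_r) = 697 / (4 × 1.43 × 0.849) = 143 nm.

143 nm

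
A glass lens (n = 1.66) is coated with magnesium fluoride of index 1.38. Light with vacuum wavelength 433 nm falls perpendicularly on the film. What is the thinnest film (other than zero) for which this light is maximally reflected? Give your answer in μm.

At the upper boundary (n = 1.0 to n = 1.38) the reflected ray undergoes a half-wave phase shift.
At the lower boundary (n = 1.38 to n = 1.66) the reflected ray undergoes a half-wave phase shift.
The two reflections carry the same phase change, so no net offset.
With no net inversion, constructive interference in reflection requires 2 n t = m λ.
Minimum nonzero at m = 1: t = λ / (2 n) = 433 / (2 × 1.38) = 157 nm.

0.157 μm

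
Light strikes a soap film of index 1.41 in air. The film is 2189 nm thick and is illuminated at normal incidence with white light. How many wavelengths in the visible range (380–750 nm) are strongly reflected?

At the upper boundary (n = 1.0 to n = 1.41) the reflected ray undergoes a half-wave phase shift.
Ray reflecting at the bottom interface goes from n = 1.41 toward n = 1.0: no phase shift.
Exactly one π shift → a net half-wave offset.
For maximum reflection here: 2 n t = (m + ½) λ.
λ = 2 n t / (m + ½) = 6173 / (m + ½) nm.
m=7: 823 nm (IR); m=8: 726 nm (visible); m=9: 650 nm (visible); m=10: 588 nm (visible); m=11: 537 nm (visible); m=12: 494 nm (visible); m=13: 457 nm (visible); m=14: 426 nm (visible); m=15: 398 nm (visible); m=16: 374 nm (UV).

8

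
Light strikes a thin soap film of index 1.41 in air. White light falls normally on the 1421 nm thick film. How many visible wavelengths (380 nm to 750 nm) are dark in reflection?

At the upper boundary (n = 1.0 to n = 1.41) the reflected ray undergoes a half-wave phase shift.
At the lower boundary (n = 1.41 to n = 1.0) the reflected ray undergoes no phase shift.
Exactly one π shift → a net half-wave offset.
So the condition for destructive reflection is 2 n t = m λ.
λ = 2 n t / m = 4007 / m nm.
m=5: 801 nm (IR); m=6: 668 nm (visible); m=7: 572 nm (visible); m=8: 501 nm (visible); m=9: 445 nm (visible); m=10: 401 nm (visible); m=11: 364 nm (UV).

5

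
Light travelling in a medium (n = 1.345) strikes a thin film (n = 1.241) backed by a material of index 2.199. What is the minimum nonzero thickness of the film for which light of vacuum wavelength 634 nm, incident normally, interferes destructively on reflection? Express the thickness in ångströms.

2554 Å

Top surface (1.345 → 1.241): reflection off a lower-index medium gives no phase shift.
At the lower boundary (n = 1.241 to n = 2.199) the reflected ray undergoes a half-wave phase shift.
The two reflections differ by half a wavelength.
With one net inversion, destructive interference in reflection requires 2 n t = m λ.
Minimum nonzero at m = 1: t = λ / (2 n) = 634 / (2 × 1.241) = 255 nm.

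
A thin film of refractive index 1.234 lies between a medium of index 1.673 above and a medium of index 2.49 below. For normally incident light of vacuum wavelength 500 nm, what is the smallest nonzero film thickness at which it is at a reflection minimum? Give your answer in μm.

Ray reflecting at the top interface goes from n = 1.673 toward n = 1.234: no phase shift.
Ray reflecting at the bottom interface goes from n = 1.234 toward n = 2.49: a half-wave phase shift.
Net: one phase inversion between the two reflected rays.
With one net inversion, destructive interference in reflection requires 2 n t = m λ.
The smallest nonzero thickness corresponds to m = 1: t = m λ / (2 n) = 1.00 × 500 / (2 × 1.234) = 203 nm.

0.203 μm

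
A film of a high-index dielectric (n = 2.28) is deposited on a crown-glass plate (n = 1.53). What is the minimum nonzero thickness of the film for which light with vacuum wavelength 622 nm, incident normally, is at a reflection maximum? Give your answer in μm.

0.0682 μm

At the upper boundary (n = 1.0 to n = 2.28) the reflected ray undergoes a half-wave phase shift.
At the lower boundary (n = 2.28 to n = 1.53) the reflected ray undergoes no phase shift.
The two reflections differ by half a wavelength.
So the condition for constructive reflection is 2 n t = (m + ½) λ.
Minimum at m = 0: t = λ / (4 n) = 622 / (4 × 2.28) = 68.2 nm.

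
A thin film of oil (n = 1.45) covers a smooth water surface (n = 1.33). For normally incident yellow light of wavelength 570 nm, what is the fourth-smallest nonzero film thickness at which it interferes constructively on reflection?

Top surface (1.0 → 1.45): reflection off a higher-index medium gives a half-wave phase shift.
At the lower boundary (n = 1.45 to n = 1.33) the reflected ray undergoes no phase shift.
The two reflections differ by half a wavelength.
With one net inversion, constructive interference in reflection requires 2 n t = (m + ½) λ.
The fourth-smallest nonzero thickness corresponds to m = 3: t = (m + ½) λ / (2 n) = 3.50 × 570 / (2 × 1.45) = 688 nm.

688 nm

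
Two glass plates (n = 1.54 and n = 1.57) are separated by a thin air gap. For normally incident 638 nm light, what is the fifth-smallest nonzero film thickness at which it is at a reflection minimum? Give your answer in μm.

Top surface (1.54 → 1.0): reflection off a lower-index medium gives no phase shift.
Bottom surface (1.0 → 1.57): reflection off a higher-index medium gives a half-wave phase shift.
Net: one phase inversion between the two reflected rays.
With one net inversion, destructive interference in reflection requires 2 n t = m λ.
The fifth-smallest nonzero thickness corresponds to m = 5: t = m λ / (2 n) = 5.00 × 638 / (2 × 1.0) = 1595 nm.

1.60 μm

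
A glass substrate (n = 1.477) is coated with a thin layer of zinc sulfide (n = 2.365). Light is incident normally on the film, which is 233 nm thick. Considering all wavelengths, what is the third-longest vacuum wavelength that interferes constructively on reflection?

441 nm

At the upper boundary (n = 1.0 to n = 2.365) the reflected ray undergoes a half-wave phase shift.
Bottom surface (2.365 → 1.477): reflection off a lower-index medium gives no phase shift.
Net: one phase inversion between the two reflected rays.
With one net inversion, constructive interference in reflection requires 2 n t = (m + ½) λ.
λ = 2 n t / (m + ½). The third-longest wavelength is m = 2: λ = 2 × 2.365 × 233 / 2.50 = 441 nm.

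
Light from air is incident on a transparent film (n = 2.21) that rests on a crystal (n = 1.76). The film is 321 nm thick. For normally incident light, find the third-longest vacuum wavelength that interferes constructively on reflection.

Top surface (1.0 → 2.21): reflection off a higher-index medium gives a half-wave phase shift.
At the lower boundary (n = 2.21 to n = 1.76) the reflected ray undergoes no phase shift.
The two reflections differ by half a wavelength.
So the condition for constructive reflection is 2 n t = (m + ½) λ.
λ = 2 n t / (m + ½). The third-longest wavelength is m = 2: λ = 2 × 2.21 × 321 / 2.50 = 568 nm.

568 nm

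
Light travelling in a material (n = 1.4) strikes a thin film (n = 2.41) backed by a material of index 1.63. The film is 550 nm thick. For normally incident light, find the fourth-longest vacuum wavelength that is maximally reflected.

Ray reflecting at the top interface goes from n = 1.4 toward n = 2.41: a half-wave phase shift.
Bottom surface (2.41 → 1.63): reflection off a lower-index medium gives no phase shift.
Exactly one π shift → a net half-wave offset.
For maximum reflection here: 2 n t = (m + ½) λ.
λ = 2 n t / (m + ½). The fourth-longest wavelength is m = 3: λ = 2 × 2.41 × 550 / 3.50 = 757 nm.

757 nm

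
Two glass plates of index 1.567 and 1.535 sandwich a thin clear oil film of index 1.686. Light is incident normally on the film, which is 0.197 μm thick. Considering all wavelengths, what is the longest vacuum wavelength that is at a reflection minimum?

At the upper boundary (n = 1.567 to n = 1.686) the reflected ray undergoes a half-wave phase shift.
Bottom surface (1.686 → 1.535): reflection off a lower-index medium gives no phase shift.
Exactly one π shift → a net half-wave offset.
For minimum reflection here: 2 n t = m λ.
λ = 2 n t / m. The longest wavelength is m = 1: λ = 2 × 1.686 × 197 / 1.00 = 664 nm.

664 nm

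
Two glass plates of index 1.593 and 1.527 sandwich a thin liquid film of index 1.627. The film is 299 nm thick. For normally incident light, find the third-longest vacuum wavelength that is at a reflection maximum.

At the upper boundary (n = 1.593 to n = 1.627) the reflected ray undergoes a half-wave phase shift.
Bottom surface (1.627 → 1.527): reflection off a lower-index medium gives no phase shift.
The two reflections differ by half a wavelength.
So the condition for constructive reflection is 2 n t = (m + ½) λ.
λ = 2 n t / (m + ½). The third-longest wavelength is m = 2: λ = 2 × 1.627 × 299 / 2.50 = 389 nm.

389 nm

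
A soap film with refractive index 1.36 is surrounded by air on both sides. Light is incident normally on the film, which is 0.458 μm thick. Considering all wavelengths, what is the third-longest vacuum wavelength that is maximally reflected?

498 nm

Top surface (1.0 → 1.36): reflection off a higher-index medium gives a half-wave phase shift.
At the lower boundary (n = 1.36 to n = 1.0) the reflected ray undergoes no phase shift.
Exactly one π shift → a net half-wave offset.
With one net inversion, constructive interference in reflection requires 2 n t = (m + ½) λ.
λ = 2 n t / (m + ½). The third-longest wavelength is m = 2: λ = 2 × 1.36 × 458 / 2.50 = 498 nm.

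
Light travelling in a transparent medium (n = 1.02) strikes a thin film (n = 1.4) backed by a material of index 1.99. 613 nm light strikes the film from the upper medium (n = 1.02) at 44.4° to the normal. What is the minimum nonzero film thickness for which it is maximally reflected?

254 nm

At the upper boundary (n = 1.02 to n = 1.4) the reflected ray undergoes a half-wave phase shift.
Bottom surface (1.4 → 1.99): reflection off a higher-index medium gives a half-wave phase shift.
Net: no relative phase inversion (both shifts match).
With no net inversion, constructive interference in reflection requires 2 n t cos θ_r = m λ.
Snell's law: 1.02 sin 44.4° = 1.4 sin θ_r → sin θ_r = 0.510, cos θ_r = 0.860.
Minimum nonzero at m = 1: t = λ / (2 n cos θ_r) = 613 / (2 × 1.4 × 0.860) = 254 nm.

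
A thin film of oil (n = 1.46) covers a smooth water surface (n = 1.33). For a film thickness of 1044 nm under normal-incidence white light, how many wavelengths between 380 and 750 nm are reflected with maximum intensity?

At the upper boundary (n = 1.0 to n = 1.46) the reflected ray undergoes a half-wave phase shift.
At the lower boundary (n = 1.46 to n = 1.33) the reflected ray undergoes no phase shift.
Exactly one π shift → a net half-wave offset.
With one net inversion, constructive interference in reflection requires 2 n t = (m + ½) λ.
λ = 2 n t / (m + ½) = 3048 / (m + ½) nm.
m=3: 871 nm (IR); m=4: 677 nm (visible); m=5: 554 nm (visible); m=6: 469 nm (visible); m=7: 406 nm (visible); m=8: 359 nm (UV).

4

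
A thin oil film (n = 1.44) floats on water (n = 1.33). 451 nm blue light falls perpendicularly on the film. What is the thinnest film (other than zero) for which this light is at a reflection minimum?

At the upper boundary (n = 1.0 to n = 1.44) the reflected ray undergoes a half-wave phase shift.
At the lower boundary (n = 1.44 to n = 1.33) the reflected ray undergoes no phase shift.
The two reflections differ by half a wavelength.
For dark reflection here: 2 n t = m λ.
Minimum nonzero at m = 1: t = λ / (2 n) = 451 / (2 × 1.44) = 157 nm.

157 nm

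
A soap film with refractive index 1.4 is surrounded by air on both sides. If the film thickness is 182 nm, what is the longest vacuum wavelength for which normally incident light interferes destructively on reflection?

510 nm

Ray reflecting at the top interface goes from n = 1.0 toward n = 1.4: a half-wave phase shift.
Ray reflecting at the bottom interface goes from n = 1.4 toward n = 1.0: no phase shift.
Exactly one π shift → a net half-wave offset.
So the condition for destructive reflection is 2 n t = m λ.
λ = 2 n t / m. The longest wavelength is m = 1: λ = 2 × 1.4 × 182 / 1.00 = 510 nm.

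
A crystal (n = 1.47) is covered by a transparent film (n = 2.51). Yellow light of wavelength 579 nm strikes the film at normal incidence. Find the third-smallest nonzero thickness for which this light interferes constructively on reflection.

288 nm

Top surface (1.0 → 2.51): reflection off a higher-index medium gives a half-wave phase shift.
At the lower boundary (n = 2.51 to n = 1.47) the reflected ray undergoes no phase shift.
Exactly one π shift → a net half-wave offset.
For strong reflection here: 2 n t = (m + ½) λ.
The third-smallest nonzero thickness corresponds to m = 2: t = (m + ½) λ / (2 n) = 2.50 × 579 / (2 × 2.51) = 288 nm.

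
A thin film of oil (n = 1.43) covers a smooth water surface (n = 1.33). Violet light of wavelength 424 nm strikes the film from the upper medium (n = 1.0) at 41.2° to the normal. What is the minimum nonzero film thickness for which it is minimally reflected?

167 nm

Ray reflecting at the top interface goes from n = 1.0 toward n = 1.43: a half-wave phase shift.
At the lower boundary (n = 1.43 to n = 1.33) the reflected ray undergoes no phase shift.
Exactly one π shift → a net half-wave offset.
So the condition for destructive reflection is 2 n t cos θ_r = m λ.
Snell's law: 1.0 sin 41.2° = 1.43 sin θ_r → sin θ_r = 0.461, cos θ_r = 0.888.
Minimum nonzero at m = 1: t = λ / (2 n cos θ_r) = 424 / (2 × 1.43 × 0.888) = 167 nm.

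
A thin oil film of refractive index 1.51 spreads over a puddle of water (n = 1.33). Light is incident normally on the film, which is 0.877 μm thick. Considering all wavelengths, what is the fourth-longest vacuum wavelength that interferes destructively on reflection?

At the upper boundary (n = 1.0 to n = 1.51) the reflected ray undergoes a half-wave phase shift.
Ray reflecting at the bottom interface goes from n = 1.51 toward n = 1.33: no phase shift.
The two reflections differ by half a wavelength.
For dark reflection here: 2 n t = m λ.
λ = 2 n t / m. The fourth-longest wavelength is m = 4: λ = 2 × 1.51 × 877 / 4.00 = 662 nm.

662 nm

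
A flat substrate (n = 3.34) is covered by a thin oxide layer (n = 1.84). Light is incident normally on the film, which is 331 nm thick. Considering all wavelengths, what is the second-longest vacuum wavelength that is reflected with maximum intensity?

609 nm

At the upper boundary (n = 1.0 to n = 1.84) the reflected ray undergoes a half-wave phase shift.
Bottom surface (1.84 → 3.34): reflection off a higher-index medium gives a half-wave phase shift.
The two reflections carry the same phase change, so no net offset.
For strong reflection here: 2 n t = m λ.
λ = 2 n t / m. The second-longest wavelength is m = 2: λ = 2 × 1.84 × 331 / 2.00 = 609 nm.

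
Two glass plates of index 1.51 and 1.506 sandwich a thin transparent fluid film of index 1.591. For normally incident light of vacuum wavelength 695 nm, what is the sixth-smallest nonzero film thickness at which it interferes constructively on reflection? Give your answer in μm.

1.20 μm

At the upper boundary (n = 1.51 to n = 1.591) the reflected ray undergoes a half-wave phase shift.
At the lower boundary (n = 1.591 to n = 1.506) the reflected ray undergoes no phase shift.
Exactly one π shift → a net half-wave offset.
So the condition for constructive reflection is 2 n t = (m + ½) λ.
The sixth-smallest nonzero thickness corresponds to m = 5: t = (m + ½) λ / (2 n) = 5.50 × 695 / (2 × 1.591) = 1201 nm.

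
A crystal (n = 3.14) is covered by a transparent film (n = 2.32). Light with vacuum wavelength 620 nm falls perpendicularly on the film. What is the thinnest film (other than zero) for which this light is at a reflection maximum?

Top surface (1.0 → 2.32): reflection off a higher-index medium gives a half-wave phase shift.
Bottom surface (2.32 → 3.14): reflection off a higher-index medium gives a half-wave phase shift.
Zero or two π shifts → no net half-wave offset.
So the condition for constructive reflection is 2 n t = m λ.
Minimum nonzero at m = 1: t = λ / (2 n) = 620 / (2 × 2.32) = 134 nm.

134 nm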